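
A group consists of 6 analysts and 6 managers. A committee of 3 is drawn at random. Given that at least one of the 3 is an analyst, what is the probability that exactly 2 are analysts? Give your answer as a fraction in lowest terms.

Work in counts. Selections with at least one analyst: C(12,3) − C(6,3) = 220 − 20 = 200.
Of those, selections where exactly 2 are analysts: C(6,2)·C(6,1) = 15·6 = 90.
Conditional probability = 90/200 = 9/20.

9/20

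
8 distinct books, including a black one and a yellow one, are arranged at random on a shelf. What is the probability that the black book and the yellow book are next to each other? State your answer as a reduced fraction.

There are 8! = 40320 arrangements.
Treat the black book and the yellow book as a block: 7! arrangements of the blocks × 2 orders within the block = 2·5040 = 10080.
Probability = 10080/40320 = 1/4.

1/4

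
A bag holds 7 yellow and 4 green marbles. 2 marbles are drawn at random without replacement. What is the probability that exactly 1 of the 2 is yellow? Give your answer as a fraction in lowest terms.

28/55

There are C(11,2) = 55 ways to choose 2 from 11.
Selections with exactly 1 yellow: choose 1 of the 7 yellow and 1 of the 4 green, C(7,1)·C(4,1) = 7·4 = 28.
Probability = 28/55.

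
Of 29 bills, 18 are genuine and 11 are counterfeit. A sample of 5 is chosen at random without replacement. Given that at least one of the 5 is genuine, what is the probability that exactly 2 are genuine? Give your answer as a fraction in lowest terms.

Work in counts. Selections with at least one genuine: C(29,5) − C(11,5) = 118755 − 462 = 118293.
Of those, selections where exactly 2 are genuine: C(18,2)·C(11,3) = 153·165 = 25245.
Conditional probability = 25245/118293 = 8415/39431.

8415/39431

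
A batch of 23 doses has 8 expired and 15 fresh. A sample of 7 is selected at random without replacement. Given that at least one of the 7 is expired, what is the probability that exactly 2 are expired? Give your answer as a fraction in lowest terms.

Work in counts. Selections with at least one expired: C(23,7) − C(15,7) = 245157 − 6435 = 238722.
Of those, selections where exactly 2 are expired: C(8,2)·C(15,5) = 28·3003 = 84084.
Conditional probability = 84084/238722 = 1274/3617.

1274/3617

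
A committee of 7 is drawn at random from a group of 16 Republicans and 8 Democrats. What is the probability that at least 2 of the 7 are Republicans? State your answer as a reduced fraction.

758/759

There are C(24,7) = 346104 ways to choose the 7.
Favorable selections (at least 2 Republicans): C(16,2)·C(8,5) + C(16,3)·C(8,4) + C(16,4)·C(8,3) + C(16,5)·C(8,2) + C(16,6)·C(8,1) + C(16,7)·C(8,0) = 6720 + 39200 + 101920 + 122304 + 64064 + 11440 = 345648.
Probability = 345648/346104 = 758/759.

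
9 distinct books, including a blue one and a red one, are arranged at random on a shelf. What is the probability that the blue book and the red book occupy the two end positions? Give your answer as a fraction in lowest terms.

1/36

There are 9! = 362880 arrangements.
Place the blue book and the red book at the ends in 2 ways, arrange the remaining 7 in 7! = 5040 ways: 2·5040 = 10080.
Probability = 10080/362880 = 1/36.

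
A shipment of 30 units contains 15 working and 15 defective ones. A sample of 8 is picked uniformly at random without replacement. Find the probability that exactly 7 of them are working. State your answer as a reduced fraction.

11/667

There are C(30,8) = 5852925 ways to choose 8 from 30.
Selections with exactly 7 working: choose 7 of the 15 working and 1 of the 15 defective, C(15,7)·C(15,1) = 6435·15 = 96525.
Probability = 96525/5852925 = 11/667.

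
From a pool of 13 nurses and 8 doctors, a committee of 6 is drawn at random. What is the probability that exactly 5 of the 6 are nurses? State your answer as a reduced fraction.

The sample space is all 6-subsets of the 21: C(21,6) = 54264.
Selections with exactly 5 nurses: choose 5 of the 13 nurses and 1 of the 8 doctors, C(13,5)·C(8,1) = 1287·8 = 10296.
Probability = 10296/54264 = 429/2261.

429/2261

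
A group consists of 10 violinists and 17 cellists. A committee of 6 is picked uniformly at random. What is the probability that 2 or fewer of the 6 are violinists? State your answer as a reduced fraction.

30226/49335

There are C(27,6) = 296010 ways to choose the 6.
Favorable selections (2 or fewer violinists): C(10,0)·C(17,6) + C(10,1)·C(17,5) + C(10,2)·C(17,4) = 12376 + 61880 + 107100 = 181356.
Probability = 181356/296010 = 30226/49335.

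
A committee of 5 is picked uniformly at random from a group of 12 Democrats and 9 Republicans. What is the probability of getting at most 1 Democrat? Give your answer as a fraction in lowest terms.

There are C(21,5) = 20349 ways to choose the 5.
Favorable selections (at most 1 Democrat): C(12,0)·C(9,5) + C(12,1)·C(9,4) = 126 + 1512 = 1638.
Probability = 1638/20349 = 26/323.

26/323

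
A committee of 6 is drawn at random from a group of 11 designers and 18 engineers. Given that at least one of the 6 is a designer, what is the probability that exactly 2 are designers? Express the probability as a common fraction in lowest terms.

1275/3458

Work in counts. Selections with at least one designer: C(29,6) − C(18,6) = 475020 − 18564 = 456456.
Of those, selections where exactly 2 are designers: C(11,2)·C(18,4) = 55·3060 = 168300.
Conditional probability = 168300/456456 = 1275/3458.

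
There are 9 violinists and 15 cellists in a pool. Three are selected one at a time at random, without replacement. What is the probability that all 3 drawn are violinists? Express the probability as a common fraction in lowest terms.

Multiply the conditional probabilities at each draw: 9/24 · 8/23 · 7/22 = 504/12144 = 21/506.

21/506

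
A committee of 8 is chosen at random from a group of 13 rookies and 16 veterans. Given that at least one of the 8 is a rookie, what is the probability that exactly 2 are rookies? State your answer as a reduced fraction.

208/1425

Work in counts. Selections with at least one rookie: C(29,8) − C(16,8) = 4292145 − 12870 = 4279275.
Of those, selections where exactly 2 are rookies: C(13,2)·C(16,6) = 78·8008 = 624624.
Conditional probability = 624624/4279275 = 208/1425.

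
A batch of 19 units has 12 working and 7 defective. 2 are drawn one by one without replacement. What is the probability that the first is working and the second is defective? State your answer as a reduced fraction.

14/57

Multiply the conditional probabilities at each draw: 12/19 · 7/18 = 84/342 = 14/57.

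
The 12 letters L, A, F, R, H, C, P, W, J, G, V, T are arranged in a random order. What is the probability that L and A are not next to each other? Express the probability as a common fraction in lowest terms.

5/6

There are 12! = 479001600 arrangements.
Arrangements with L and A adjacent: 2·11! = 79833600.
So not adjacent: 479001600 − 79833600 = 399168000, probability 399168000/479001600 = 5/6.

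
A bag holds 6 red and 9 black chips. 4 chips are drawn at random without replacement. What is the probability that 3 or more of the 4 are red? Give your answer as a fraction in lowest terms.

There are C(15,4) = 1365 ways to choose the 4.
Favorable selections (3 or more red): C(6,3)·C(9,1) + C(6,4)·C(9,0) = 180 + 15 = 195.
Probability = 195/1365 = 1/7.

1/7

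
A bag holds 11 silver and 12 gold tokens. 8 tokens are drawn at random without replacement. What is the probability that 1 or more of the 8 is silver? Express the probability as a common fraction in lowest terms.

14843/14858

Total selections: C(23,8) = 490314.
The complement is all 8 are gold: C(12,8) = 495.
Probability = 1 − 495/490314 = 489819/490314 = 14843/14858.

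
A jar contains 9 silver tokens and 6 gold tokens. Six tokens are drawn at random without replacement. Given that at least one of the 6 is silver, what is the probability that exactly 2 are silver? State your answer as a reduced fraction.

15/139

Work in counts. Selections with at least one silver: C(15,6) − C(6,6) = 5005 − 1 = 5004.
Of those, selections where exactly 2 are silver: C(9,2)·C(6,4) = 36·15 = 540.
Conditional probability = 540/5004 = 15/139.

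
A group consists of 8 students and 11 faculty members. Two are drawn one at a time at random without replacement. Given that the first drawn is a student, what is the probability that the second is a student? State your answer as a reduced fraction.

After removing one student, 18 remain: 7 students and 11 faculty members.
So the probability the next is a student is 7/18.

7/18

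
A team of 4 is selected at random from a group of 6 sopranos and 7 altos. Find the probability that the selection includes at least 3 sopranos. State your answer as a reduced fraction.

Total selections: C(13,4) = 715.
Favorable selections (at least 3 sopranos): C(6,3)·C(7,1) + C(6,4)·C(7,0) = 140 + 15 = 155.
Probability = 155/715 = 31/143.

31/143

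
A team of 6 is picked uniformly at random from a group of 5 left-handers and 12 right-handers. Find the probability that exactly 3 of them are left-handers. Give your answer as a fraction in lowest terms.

Total number of selections: C(17,6) = 12376.
Selections with exactly 3 left-handers: choose 3 of the 5 left-handers and 3 of the 12 right-handers, C(5,3)·C(12,3) = 10·220 = 2200.
Probability = 2200/12376 = 275/1547.

275/1547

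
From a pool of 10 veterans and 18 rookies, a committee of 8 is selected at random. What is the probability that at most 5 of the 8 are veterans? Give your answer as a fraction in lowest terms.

There are C(28,8) = 3108105 ways to choose the 8.
Count the complement (more than 5 veterans): C(10,6)·C(18,2) + C(10,7)·C(18,1) + C(10,8)·C(18,0) = 32130 + 2160 + 45 = 34335.
Probability = 1 − 34335/3108105 = 3073770/3108105 = 9758/9867.

9758/9867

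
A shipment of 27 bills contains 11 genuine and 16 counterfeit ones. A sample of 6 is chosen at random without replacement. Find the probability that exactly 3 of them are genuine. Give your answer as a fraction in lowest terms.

280/897

There are C(27,6) = 296010 ways to choose 6 from 27.
Selections with exactly 3 genuine: choose 3 of the 11 genuine and 3 of the 16 counterfeit, C(11,3)·C(16,3) = 165·560 = 92400.
Probability = 92400/296010 = 280/897.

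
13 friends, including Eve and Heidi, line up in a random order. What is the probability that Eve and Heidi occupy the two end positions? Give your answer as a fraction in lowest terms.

1/78

There are 13! = 6227020800 arrangements.
Place Eve and Heidi at the ends in 2 ways, arrange the remaining 11 in 11! = 39916800 ways: 2·39916800 = 79833600.
Probability = 79833600/6227020800 = 1/78.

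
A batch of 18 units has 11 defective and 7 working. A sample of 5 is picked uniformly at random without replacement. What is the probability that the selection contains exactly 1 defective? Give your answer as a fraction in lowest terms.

55/1224

Total number of selections: C(18,5) = 8568.
Selections with exactly 1 defective: choose 1 of the 11 defective and 4 of the 7 working, C(11,1)·C(7,4) = 11·35 = 385.
Probability = 385/8568 = 55/1224.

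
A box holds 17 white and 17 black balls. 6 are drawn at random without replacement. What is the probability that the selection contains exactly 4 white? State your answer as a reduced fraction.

2380/9889

The sample space is all 6-subsets of the 34: C(34,6) = 1344904.
Selections with exactly 4 white: choose 4 of the 17 white and 2 of the 17 black, C(17,4)·C(17,2) = 2380·136 = 323680.
Probability = 323680/1344904 = 2380/9889.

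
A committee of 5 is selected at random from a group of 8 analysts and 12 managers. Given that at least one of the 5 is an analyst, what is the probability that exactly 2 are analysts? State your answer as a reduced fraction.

Work in counts. Selections with at least one analyst: C(20,5) − C(12,5) = 15504 − 792 = 14712.
Of those, selections where exactly 2 are analysts: C(8,2)·C(12,3) = 28·220 = 6160.
Conditional probability = 6160/14712 = 770/1839.

770/1839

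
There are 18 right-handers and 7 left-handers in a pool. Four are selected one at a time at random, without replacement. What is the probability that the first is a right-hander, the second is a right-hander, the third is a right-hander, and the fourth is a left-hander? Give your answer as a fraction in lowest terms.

Multiply the conditional probabilities at each draw: 18/25 · 17/24 · 16/23 · 7/22 = 34272/303600 = 714/6325.

714/6325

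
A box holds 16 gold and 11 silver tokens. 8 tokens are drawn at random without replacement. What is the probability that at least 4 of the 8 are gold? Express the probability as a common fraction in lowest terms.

886/1035

There are C(27,8) = 2220075 ways to choose the 8.
Favorable selections (at least 4 gold): C(16,4)·C(11,4) + C(16,5)·C(11,3) + C(16,6)·C(11,2) + C(16,7)·C(11,1) + C(16,8)·C(11,0) = 600600 + 720720 + 440440 + 125840 + 12870 = 1900470.
Probability = 1900470/2220075 = 886/1035.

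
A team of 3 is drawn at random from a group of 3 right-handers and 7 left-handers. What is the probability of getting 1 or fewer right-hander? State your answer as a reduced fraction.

49/60

Total selections: C(10,3) = 120.
Favorable selections (1 or fewer right-hander): C(3,0)·C(7,3) + C(3,1)·C(7,2) = 35 + 63 = 98.
Probability = 98/120 = 49/60.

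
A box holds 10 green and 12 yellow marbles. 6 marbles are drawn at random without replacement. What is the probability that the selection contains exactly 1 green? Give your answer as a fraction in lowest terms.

The sample space is all 6-subsets of the 22: C(22,6) = 74613.
Selections with exactly 1 green: choose 1 of the 10 green and 5 of the 12 yellow, C(10,1)·C(12,5) = 10·792 = 7920.
Probability = 7920/74613 = 240/2261.

240/2261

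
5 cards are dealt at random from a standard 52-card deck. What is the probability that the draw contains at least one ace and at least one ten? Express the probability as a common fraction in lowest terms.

There are C(52,5) = 2598960 possible draws.
By inclusion-exclusion on the complements, draws missing all aces or all tens: C(48,5) + C(48,5) − C(44,5) = 1712304 + 1712304 − 1086008 = 2338600.
So draws with at least one of each: 2598960 − 2338600 = 260360, probability 260360/2598960 = 6509/64974.

6509/64974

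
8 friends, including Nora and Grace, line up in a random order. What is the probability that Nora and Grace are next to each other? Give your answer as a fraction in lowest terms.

1/4

There are 8! = 40320 arrangements.
Treat Nora and Grace as a block: 7! arrangements of the blocks × 2 orders within the block = 2·5040 = 10080.
Probability = 10080/40320 = 1/4.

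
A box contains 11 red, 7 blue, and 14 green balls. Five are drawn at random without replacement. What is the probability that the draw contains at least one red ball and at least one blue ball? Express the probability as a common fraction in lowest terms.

There are C(32,5) = 201376 possible draws.
By inclusion-exclusion on the complements, draws missing all red or all blue: C(21,5) + C(25,5) − C(14,5) = 20349 + 53130 − 2002 = 71477.
So draws with at least one of each: 201376 − 71477 = 129899, probability 129899/201376 = 18557/28768.

18557/28768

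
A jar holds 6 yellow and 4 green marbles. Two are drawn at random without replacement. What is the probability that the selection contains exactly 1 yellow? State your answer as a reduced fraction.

There are C(10,2) = 45 ways to choose 2 from 10.
Selections with exactly 1 yellow: choose 1 of the 6 yellow and 1 of the 4 green, C(6,1)·C(4,1) = 6·4 = 24.
Probability = 24/45 = 8/15.

8/15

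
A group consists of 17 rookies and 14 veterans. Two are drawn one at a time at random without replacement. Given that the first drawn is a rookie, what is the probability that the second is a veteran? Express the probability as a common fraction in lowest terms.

7/15

After removing one rookie, 30 remain: 16 rookies and 14 veterans.
So the probability the next is a veteran is 14/30 = 7/15.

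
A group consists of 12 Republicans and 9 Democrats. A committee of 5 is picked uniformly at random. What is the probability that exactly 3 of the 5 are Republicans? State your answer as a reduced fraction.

880/2261

There are C(21,5) = 20349 ways to choose 5 from 21.
Selections with exactly 3 Republicans: choose 3 of the 12 Republicans and 2 of the 9 Democrats, C(12,3)·C(9,2) = 220·36 = 7920.
Probability = 7920/20349 = 880/2261.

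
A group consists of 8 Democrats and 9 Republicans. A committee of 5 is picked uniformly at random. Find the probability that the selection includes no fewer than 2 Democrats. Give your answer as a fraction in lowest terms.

There are C(17,5) = 6188 ways to choose the 5.
Count the complement (fewer than 2 Democrats): C(8,0)·C(9,5) + C(8,1)·C(9,4) = 126 + 1008 = 1134.
Probability = 1 − 1134/6188 = 5054/6188 = 361/442.

361/442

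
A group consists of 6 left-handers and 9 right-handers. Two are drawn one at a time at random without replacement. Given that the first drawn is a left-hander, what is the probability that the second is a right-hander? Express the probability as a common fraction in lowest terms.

After removing one left-hander, 14 remain: 5 left-handers and 9 right-handers.
So the probability the next is a right-hander is 9/14.

9/14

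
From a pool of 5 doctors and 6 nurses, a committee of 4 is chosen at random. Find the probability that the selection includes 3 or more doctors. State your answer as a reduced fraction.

13/66

There are C(11,4) = 330 ways to choose the 4.
Favorable selections (3 or more doctors): C(5,3)·C(6,1) + C(5,4)·C(6,0) = 60 + 5 = 65.
Probability = 65/330 = 13/66.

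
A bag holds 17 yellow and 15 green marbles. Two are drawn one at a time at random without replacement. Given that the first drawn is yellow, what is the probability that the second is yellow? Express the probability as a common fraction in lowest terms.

After removing one yellow, 31 remain: 16 yellow and 15 green.
So the probability the next is yellow is 16/31.

16/31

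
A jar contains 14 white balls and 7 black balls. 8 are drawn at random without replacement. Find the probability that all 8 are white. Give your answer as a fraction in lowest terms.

143/9690

There are C(21,8) = 203490 possible selections.
Selections with all white: C(14,8) = 3003.
Probability = 3003/203490 = 143/9690.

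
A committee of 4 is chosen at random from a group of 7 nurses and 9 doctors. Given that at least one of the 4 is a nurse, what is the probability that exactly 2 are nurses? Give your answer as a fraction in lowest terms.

54/121

Work in counts. Selections with at least one nurse: C(16,4) − C(9,4) = 1820 − 126 = 1694.
Of those, selections where exactly 2 are nurses: C(7,2)·C(9,2) = 21·36 = 756.
Conditional probability = 756/1694 = 54/121.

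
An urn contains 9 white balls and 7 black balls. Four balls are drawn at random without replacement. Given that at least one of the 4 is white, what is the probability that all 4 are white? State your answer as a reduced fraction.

Work in counts. Selections with at least one white: C(16,4) − C(7,4) = 1820 − 35 = 1785.
Of those, selections where all 4 are white: C(9,4) = 126.
Conditional probability = 126/1785 = 6/85.

6/85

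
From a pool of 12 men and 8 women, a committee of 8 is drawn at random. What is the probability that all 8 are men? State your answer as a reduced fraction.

33/8398

There are C(20,8) = 125970 possible selections.
Selections with all men: C(12,8) = 495.
Probability = 495/125970 = 33/8398.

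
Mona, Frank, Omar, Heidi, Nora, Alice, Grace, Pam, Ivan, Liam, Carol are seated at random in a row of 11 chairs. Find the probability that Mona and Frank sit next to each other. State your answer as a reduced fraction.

2/11

There are 11! = 39916800 arrangements.
Treat Mona and Frank as a block: 10! arrangements of the blocks × 2 orders within the block = 2·3628800 = 7257600.
Probability = 7257600/39916800 = 2/11.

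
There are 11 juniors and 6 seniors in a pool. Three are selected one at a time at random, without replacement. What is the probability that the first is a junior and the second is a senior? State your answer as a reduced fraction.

Multiply the conditional probabilities at each draw: 11/17 · 6/16 = 66/272 = 33/136.

33/136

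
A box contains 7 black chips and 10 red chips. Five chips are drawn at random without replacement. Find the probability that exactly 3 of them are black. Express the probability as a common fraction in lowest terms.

The sample space is all 5-subsets of the 17: C(17,5) = 6188.
Selections with exactly 3 black: choose 3 of the 7 black and 2 of the 10 red, C(7,3)·C(10,2) = 35·45 = 1575.
Probability = 1575/6188 = 225/884.

225/884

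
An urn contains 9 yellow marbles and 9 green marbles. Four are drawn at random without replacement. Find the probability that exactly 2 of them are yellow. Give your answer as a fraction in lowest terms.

36/85

Total number of selections: C(18,4) = 3060.
Selections with exactly 2 yellow: choose 2 of the 9 yellow and 2 of the 9 green, C(9,2)·C(9,2) = 36·36 = 1296.
Probability = 1296/3060 = 36/85.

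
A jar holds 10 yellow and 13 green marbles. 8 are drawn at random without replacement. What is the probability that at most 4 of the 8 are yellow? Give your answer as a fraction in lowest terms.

There are C(23,8) = 490314 ways to choose the 8.
Count the complement (more than 4 yellow): C(10,5)·C(13,3) + C(10,6)·C(13,2) + C(10,7)·C(13,1) + C(10,8)·C(13,0) = 72072 + 16380 + 1560 + 45 = 90057.
Probability = 1 − 90057/490314 = 400257/490314 = 12129/14858.

12129/14858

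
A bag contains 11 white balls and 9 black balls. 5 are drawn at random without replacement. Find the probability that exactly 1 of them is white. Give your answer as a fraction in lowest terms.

The sample space is all 5-subsets of the 20: C(20,5) = 15504.
Selections with exactly 1 white: choose 1 of the 11 white and 4 of the 9 black, C(11,1)·C(9,4) = 11·126 = 1386.
Probability = 1386/15504 = 231/2584.

231/2584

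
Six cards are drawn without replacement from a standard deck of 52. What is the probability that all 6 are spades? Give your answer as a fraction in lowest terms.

There are C(52,6) = 20358520 possible 6-card hands.
Hands that are all spades: C(13,6) = 1716.
Probability = 1716/20358520 = 33/391510.

33/391510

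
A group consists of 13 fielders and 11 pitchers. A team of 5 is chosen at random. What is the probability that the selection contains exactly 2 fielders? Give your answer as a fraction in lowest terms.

The sample space is all 5-subsets of the 24: C(24,5) = 42504.
Selections with exactly 2 fielders: choose 2 of the 13 fielders and 3 of the 11 pitchers, C(13,2)·C(11,3) = 78·165 = 12870.
Probability = 12870/42504 = 195/644.

195/644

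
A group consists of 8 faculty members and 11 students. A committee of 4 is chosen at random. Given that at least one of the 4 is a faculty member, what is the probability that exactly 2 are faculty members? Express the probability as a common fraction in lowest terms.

770/1773

Work in counts. Selections with at least one faculty member: C(19,4) − C(11,4) = 3876 − 330 = 3546.
Of those, selections where exactly 2 are faculty members: C(8,2)·C(11,2) = 28·55 = 1540.
Conditional probability = 1540/3546 = 770/1773.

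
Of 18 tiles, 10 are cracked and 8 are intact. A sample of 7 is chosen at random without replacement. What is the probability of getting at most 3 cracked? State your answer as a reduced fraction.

467/1326

Total selections: C(18,7) = 31824.
Favorable selections (at most 3 cracked): C(10,0)·C(8,7) + C(10,1)·C(8,6) + C(10,2)·C(8,5) + C(10,3)·C(8,4) = 8 + 280 + 2520 + 8400 = 11208.
Probability = 11208/31824 = 467/1326.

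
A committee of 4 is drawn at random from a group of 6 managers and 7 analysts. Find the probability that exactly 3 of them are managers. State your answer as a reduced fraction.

28/143

The sample space is all 4-subsets of the 13: C(13,4) = 715.
Selections with exactly 3 managers: choose 3 of the 6 managers and 1 of the 7 analysts, C(6,3)·C(7,1) = 20·7 = 140.
Probability = 140/715 = 28/143.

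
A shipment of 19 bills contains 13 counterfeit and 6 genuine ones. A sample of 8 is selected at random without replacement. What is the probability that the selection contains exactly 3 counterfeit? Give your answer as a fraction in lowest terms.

There are C(19,8) = 75582 ways to choose 8 from 19.
Selections with exactly 3 counterfeit: choose 3 of the 13 counterfeit and 5 of the 6 genuine, C(13,3)·C(6,5) = 286·6 = 1716.
Probability = 1716/75582 = 22/969.

22/969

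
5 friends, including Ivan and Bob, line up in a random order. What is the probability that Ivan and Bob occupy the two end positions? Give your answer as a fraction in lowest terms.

There are 5! = 120 arrangements.
Place Ivan and Bob at the ends in 2 ways, arrange the remaining 3 in 3! = 6 ways: 2·6 = 12.
Probability = 12/120 = 1/10.

1/10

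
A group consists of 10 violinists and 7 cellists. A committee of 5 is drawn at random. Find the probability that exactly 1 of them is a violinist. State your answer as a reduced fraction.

25/442

Total number of selections: C(17,5) = 6188.
Selections with exactly 1 violinist: choose 1 of the 10 violinists and 4 of the 7 cellists, C(10,1)·C(7,4) = 10·35 = 350.
Probability = 350/6188 = 25/442.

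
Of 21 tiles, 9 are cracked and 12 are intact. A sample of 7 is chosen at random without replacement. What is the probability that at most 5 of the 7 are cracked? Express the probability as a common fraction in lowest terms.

3201/3230

There are C(21,7) = 116280 ways to choose the 7.
Count the complement (more than 5 cracked): C(9,6)·C(12,1) + C(9,7)·C(12,0) = 1008 + 36 = 1044.
Probability = 1 − 1044/116280 = 115236/116280 = 3201/3230.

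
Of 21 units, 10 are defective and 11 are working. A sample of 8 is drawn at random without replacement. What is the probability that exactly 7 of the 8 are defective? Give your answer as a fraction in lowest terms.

44/6783

Total number of selections: C(21,8) = 203490.
Selections with exactly 7 defective: choose 7 of the 10 defective and 1 of the 11 working, C(10,7)·C(11,1) = 120·11 = 1320.
Probability = 1320/203490 = 44/6783.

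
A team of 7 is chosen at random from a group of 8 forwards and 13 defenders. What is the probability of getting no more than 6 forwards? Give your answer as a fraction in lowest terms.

Total selections: C(21,7) = 116280.
The complement is exactly 7 forwards: C(8,7)·C(13,0) = 8.
Probability = 1 − 8/116280 = 116272/116280 = 14534/14535.

14534/14535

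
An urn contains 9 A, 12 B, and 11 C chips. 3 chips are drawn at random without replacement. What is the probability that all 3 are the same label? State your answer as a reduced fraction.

There are C(32,3) = 4960 ways to draw 3 chips.
All same label: C(9,3) + C(12,3) + C(11,3) = 84 + 220 + 165 = 469.
Probability = 469/4960.

469/4960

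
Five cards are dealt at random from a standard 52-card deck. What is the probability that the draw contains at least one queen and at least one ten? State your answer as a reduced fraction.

There are C(52,5) = 2598960 possible draws.
By inclusion-exclusion on the complements, draws missing all queens or all tens: C(48,5) + C(48,5) − C(44,5) = 1712304 + 1712304 − 1086008 = 2338600.
So draws with at least one of each: 2598960 − 2338600 = 260360, probability 260360/2598960 = 6509/64974.

6509/64974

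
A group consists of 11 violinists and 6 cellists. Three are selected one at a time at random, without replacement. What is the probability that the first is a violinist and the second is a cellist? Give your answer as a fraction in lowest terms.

Multiply the conditional probabilities at each draw: 11/17 · 6/16 = 66/272 = 33/136.

33/136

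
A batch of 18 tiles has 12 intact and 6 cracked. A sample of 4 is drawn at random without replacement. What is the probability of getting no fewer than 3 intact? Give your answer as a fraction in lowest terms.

Total selections: C(18,4) = 3060.
Favorable selections (no fewer than 3 intact): C(12,3)·C(6,1) + C(12,4)·C(6,0) = 1320 + 495 = 1815.
Probability = 1815/3060 = 121/204.

121/204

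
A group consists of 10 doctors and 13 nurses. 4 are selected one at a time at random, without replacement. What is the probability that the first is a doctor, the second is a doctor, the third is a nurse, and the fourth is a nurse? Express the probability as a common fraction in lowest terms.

Multiply the conditional probabilities at each draw: 10/23 · 9/22 · 13/21 · 12/20 = 14040/212520 = 117/1771.

117/1771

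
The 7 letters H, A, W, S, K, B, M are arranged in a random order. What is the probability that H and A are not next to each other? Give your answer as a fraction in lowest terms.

There are 7! = 5040 arrangements.
Arrangements with H and A adjacent: 2·6! = 1440.
So not adjacent: 5040 − 1440 = 3600, probability 3600/5040 = 5/7.

5/7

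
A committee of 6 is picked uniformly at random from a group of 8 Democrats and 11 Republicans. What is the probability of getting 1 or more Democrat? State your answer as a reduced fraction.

There are C(19,6) = 27132 ways to choose the 6.
Favorable selections (1 or more Democrat): C(8,1)·C(11,5) + C(8,2)·C(11,4) + C(8,3)·C(11,3) + C(8,4)·C(11,2) + C(8,5)·C(11,1) + C(8,6)·C(11,0) = 3696 + 9240 + 9240 + 3850 + 616 + 28 = 26670.
Probability = 26670/27132 = 635/646.

635/646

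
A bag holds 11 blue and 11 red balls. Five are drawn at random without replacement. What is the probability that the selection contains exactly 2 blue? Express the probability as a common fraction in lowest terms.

There are C(22,5) = 26334 ways to choose 5 from 22.
Selections with exactly 2 blue: choose 2 of the 11 blue and 3 of the 11 red, C(11,2)·C(11,3) = 55·165 = 9075.
Probability = 9075/26334 = 275/798.

275/798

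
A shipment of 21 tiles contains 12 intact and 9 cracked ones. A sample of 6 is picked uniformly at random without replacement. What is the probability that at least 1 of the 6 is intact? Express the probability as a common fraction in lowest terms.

645/646

There are C(21,6) = 54264 ways to choose the 6.
Favorable selections (at least 1 intact): C(12,1)·C(9,5) + C(12,2)·C(9,4) + C(12,3)·C(9,3) + C(12,4)·C(9,2) + C(12,5)·C(9,1) + C(12,6)·C(9,0) = 1512 + 8316 + 18480 + 17820 + 7128 + 924 = 54180.
Probability = 54180/54264 = 645/646.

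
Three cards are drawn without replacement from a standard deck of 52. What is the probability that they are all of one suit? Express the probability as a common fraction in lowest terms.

There are C(52,3) = 22100 possible 3-card hands.
Hands of one suit: 4 suits × C(13,3) = 4·286 = 1144.
Probability = 1144/22100 = 22/425.

22/425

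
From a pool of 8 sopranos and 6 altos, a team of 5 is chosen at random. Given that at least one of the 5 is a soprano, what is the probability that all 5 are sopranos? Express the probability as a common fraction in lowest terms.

14/499

Work in counts. Selections with at least one soprano: C(14,5) − C(6,5) = 2002 − 6 = 1996.
Of those, selections where all 5 are sopranos: C(8,5) = 56.
Conditional probability = 56/1996 = 14/499.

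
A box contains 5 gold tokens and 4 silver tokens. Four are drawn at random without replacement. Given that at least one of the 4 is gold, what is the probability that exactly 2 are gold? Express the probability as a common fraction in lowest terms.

Work in counts. Selections with at least one gold: C(9,4) − C(4,4) = 126 − 1 = 125.
Of those, selections where exactly 2 are gold: C(5,2)·C(4,2) = 10·6 = 60.
Conditional probability = 60/125 = 12/25.

12/25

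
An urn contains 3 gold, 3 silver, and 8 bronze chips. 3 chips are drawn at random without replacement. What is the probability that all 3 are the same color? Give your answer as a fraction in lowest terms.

There are C(14,3) = 364 ways to draw 3 chips.
All same color: C(3,3) + C(3,3) + C(8,3) = 1 + 1 + 56 = 58.
Probability = 58/364 = 29/182.

29/182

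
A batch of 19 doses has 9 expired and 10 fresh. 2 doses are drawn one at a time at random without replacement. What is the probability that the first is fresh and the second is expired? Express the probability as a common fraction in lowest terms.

5/19

Multiply the conditional probabilities at each draw: 10/19 · 9/18 = 90/342 = 5/19.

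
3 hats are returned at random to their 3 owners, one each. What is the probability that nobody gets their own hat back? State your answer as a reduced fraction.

There are 3! = 6 assignments.
By inclusion-exclusion, assignments with no fixed points: C(3,0)·3! − C(3,1)·2! + C(3,2)·1! − C(3,3)·0! = 2.
Probability = 2/6 = 1/3.

1/3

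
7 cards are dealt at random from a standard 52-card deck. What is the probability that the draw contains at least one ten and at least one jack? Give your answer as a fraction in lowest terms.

There are C(52,7) = 133784560 possible draws.
By inclusion-exclusion on the complements, draws missing all tens or all jacks: C(48,7) + C(48,7) − C(44,7) = 73629072 + 73629072 − 38320568 = 108937576.
So draws with at least one of each: 133784560 − 108937576 = 24846984, probability 24846984/133784560 = 3105873/16723070.

3105873/16723070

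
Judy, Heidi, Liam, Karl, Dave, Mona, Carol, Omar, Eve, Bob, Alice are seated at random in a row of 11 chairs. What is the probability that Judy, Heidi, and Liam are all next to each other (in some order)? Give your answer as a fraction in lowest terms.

There are 11! = 39916800 arrangements.
Treat the three as one block: 9! placements × 3! orders within the block = 362880·6 = 2177280.
Probability = 2177280/39916800 = 3/55.

3/55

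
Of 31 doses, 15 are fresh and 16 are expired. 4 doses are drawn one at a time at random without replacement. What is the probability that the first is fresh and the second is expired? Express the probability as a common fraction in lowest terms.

8/31

Multiply the conditional probabilities at each draw: 15/31 · 16/30 = 240/930 = 8/31.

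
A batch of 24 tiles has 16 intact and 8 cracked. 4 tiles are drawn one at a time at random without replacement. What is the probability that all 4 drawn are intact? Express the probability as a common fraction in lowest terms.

Multiply the conditional probabilities at each draw: 16/24 · 15/23 · 14/22 · 13/21 = 43680/255024 = 130/759.

130/759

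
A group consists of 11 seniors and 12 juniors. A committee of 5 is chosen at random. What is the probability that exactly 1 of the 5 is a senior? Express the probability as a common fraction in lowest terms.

495/3059

There are C(23,5) = 33649 ways to choose 5 from 23.
Selections with exactly 1 senior: choose 1 of the 11 seniors and 4 of the 12 juniors, C(11,1)·C(12,4) = 11·495 = 5445.
Probability = 5445/33649 = 495/3059.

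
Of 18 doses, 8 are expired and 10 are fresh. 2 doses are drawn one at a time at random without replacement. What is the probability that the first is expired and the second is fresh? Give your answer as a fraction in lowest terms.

Multiply the conditional probabilities at each draw: 8/18 · 10/17 = 80/306 = 40/153.

40/153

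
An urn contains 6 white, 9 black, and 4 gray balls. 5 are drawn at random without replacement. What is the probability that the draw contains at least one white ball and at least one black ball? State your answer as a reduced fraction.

59/68

There are C(19,5) = 11628 possible draws.
By inclusion-exclusion on the complements, draws missing all white or all black: C(13,5) + C(10,5) − C(4,5) = 1287 + 252 − 0 = 1539.
So draws with at least one of each: 11628 − 1539 = 10089, probability 10089/11628 = 59/68.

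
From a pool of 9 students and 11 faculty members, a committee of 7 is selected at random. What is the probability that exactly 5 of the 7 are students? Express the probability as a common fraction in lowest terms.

231/2584

There are C(20,7) = 77520 ways to choose 7 from 20.
Selections with exactly 5 students: choose 5 of the 9 students and 2 of the 11 faculty members, C(9,5)·C(11,2) = 126·55 = 6930.
Probability = 6930/77520 = 231/2584.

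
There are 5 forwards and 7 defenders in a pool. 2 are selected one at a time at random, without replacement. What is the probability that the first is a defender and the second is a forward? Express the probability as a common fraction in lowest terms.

Multiply the conditional probabilities at each draw: 7/12 · 5/11 = 35/132.

35/132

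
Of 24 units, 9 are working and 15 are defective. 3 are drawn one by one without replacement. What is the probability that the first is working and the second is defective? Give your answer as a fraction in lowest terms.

45/184

Multiply the conditional probabilities at each draw: 9/24 · 15/23 = 135/552 = 45/184.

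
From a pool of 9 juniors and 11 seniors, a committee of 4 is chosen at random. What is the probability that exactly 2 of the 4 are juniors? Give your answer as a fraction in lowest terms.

132/323

Total number of selections: C(20,4) = 4845.
Selections with exactly 2 juniors: choose 2 of the 9 juniors and 2 of the 11 seniors, C(9,2)·C(11,2) = 36·55 = 1980.
Probability = 1980/4845 = 132/323.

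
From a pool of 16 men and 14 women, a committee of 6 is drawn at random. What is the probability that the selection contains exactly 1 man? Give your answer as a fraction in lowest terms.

352/6525

There are C(30,6) = 593775 ways to choose 6 from 30.
Selections with exactly 1 man: choose 1 of the 16 men and 5 of the 14 women, C(16,1)·C(14,5) = 16·2002 = 32032.
Probability = 32032/593775 = 352/6525.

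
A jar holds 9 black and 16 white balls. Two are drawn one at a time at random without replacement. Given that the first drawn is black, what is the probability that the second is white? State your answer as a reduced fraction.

2/3

After removing one black, 24 remain: 8 black and 16 white.
So the probability the next is white is 16/24 = 2/3.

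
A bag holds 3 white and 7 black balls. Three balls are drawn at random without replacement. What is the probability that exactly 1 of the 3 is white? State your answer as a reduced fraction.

Total number of selections: C(10,3) = 120.
Selections with exactly 1 white: choose 1 of the 3 white and 2 of the 7 black, C(3,1)·C(7,2) = 3·21 = 63.
Probability = 63/120 = 21/40.

21/40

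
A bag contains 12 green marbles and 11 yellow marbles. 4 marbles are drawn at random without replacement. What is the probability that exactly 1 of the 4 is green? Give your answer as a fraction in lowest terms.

There are C(23,4) = 8855 ways to choose 4 from 23.
Selections with exactly 1 green: choose 1 of the 12 green and 3 of the 11 yellow, C(12,1)·C(11,3) = 12·165 = 1980.
Probability = 1980/8855 = 36/161.

36/161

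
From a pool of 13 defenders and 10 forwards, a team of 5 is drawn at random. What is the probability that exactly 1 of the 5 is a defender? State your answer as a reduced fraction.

390/4807

The sample space is all 5-subsets of the 23: C(23,5) = 33649.
Selections with exactly 1 defender: choose 1 of the 13 defenders and 4 of the 10 forwards, C(13,1)·C(10,4) = 13·210 = 2730.
Probability = 2730/33649 = 390/4807.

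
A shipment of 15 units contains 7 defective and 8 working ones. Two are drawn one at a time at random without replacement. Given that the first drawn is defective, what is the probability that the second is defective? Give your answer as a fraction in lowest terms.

3/7

After removing one defective, 14 remain: 6 defective and 8 working.
So the probability the next is defective is 6/14 = 3/7.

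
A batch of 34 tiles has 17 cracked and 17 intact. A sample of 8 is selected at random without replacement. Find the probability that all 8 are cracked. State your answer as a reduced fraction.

There are C(34,8) = 18156204 possible selections.
Selections with all cracked: C(17,8) = 24310.
Probability = 24310/18156204 = 65/48546.

65/48546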